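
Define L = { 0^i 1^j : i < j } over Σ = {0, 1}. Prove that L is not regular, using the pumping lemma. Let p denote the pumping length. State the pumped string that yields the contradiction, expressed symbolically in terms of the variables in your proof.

0^{p+k} 1^{p+1}

Toward a contradiction, assume L is regular with pumping length p.
Choose w = 0^p 1^{p+1} ∈ L, with |w| = 2p+1 ≥ p.
By the pumping lemma, w = xyz with |xy| ≤ p and |y| > 0.
Since the first p symbols of w are all 0's and |xy| ≤ p, y lies entirely in the leading 0-block: y = 0^k for some k with 1 ≤ k ≤ p.
Consider xy^2z = 0^{p+k} 1^{p+1}. Since k ≥ 1, the 0-count p+k is at least p+1, so i < j fails; thus xy^2z ∉ L.
Contradiction. Therefore L is not regular.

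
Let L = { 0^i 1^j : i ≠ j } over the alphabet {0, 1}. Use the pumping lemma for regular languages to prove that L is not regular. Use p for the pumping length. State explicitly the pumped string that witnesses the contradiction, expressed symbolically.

0^{p+p!} 1^{p+p!}

Assume L is regular. Let p be the pumping length given by the pumping lemma.
Choose w = 0^p 1^{p+p!}. Since p ≠ p+p!, w ∈ L; and |w| ≥ p.
Write w = xyz as guaranteed by the lemma, with |xy| ≤ p and |y| ≥ 1.
The first p characters of w are 0's, so xy (and hence y) consists only of 0's. Write y = 0^k, 1 ≤ k ≤ p.
Since 1 ≤ k ≤ p, k divides p!; set t = 1 + p!/k. Then xy^t z has p + (p!/k)·k = p + p! copies of 0. Now the 0-count equals the 1-count, so i ≠ j fails. So xy^t z = 0^{p+p!} 1^{p+p!} ∉ L.
This contradicts the pumping lemma, so L is not regular.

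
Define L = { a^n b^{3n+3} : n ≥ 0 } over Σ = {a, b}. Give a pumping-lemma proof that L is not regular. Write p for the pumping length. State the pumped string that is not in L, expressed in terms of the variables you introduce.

Toward a contradiction, assume L is regular with pumping length p.
Take w = a^p b^{3p+3}. Then w ∈ L and |w| = 4p+3 ≥ p.
By the pumping lemma, w = xyz with |xy| ≤ p and y is nonempty.
Because |xy| ≤ p and w begins with p copies of a, we have y = a^k with 1 ≤ k ≤ p.
Pump with i = 2: xy^2z = a^{p+k} b^{3p+3}. For this to lie in L we would need 3p+3 = 3(p+k)+3, which forces k = 0. But k ≥ 1, so xy^2z ∉ L.
Contradiction. Therefore L is not regular.

a^{p+k} b^{3p+3}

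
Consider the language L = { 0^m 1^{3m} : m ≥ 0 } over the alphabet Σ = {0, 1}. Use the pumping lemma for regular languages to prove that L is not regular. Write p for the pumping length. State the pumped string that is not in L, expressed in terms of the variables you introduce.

Assume L is regular. Let p be the pumping length given by the pumping lemma.
Let w = 0^p 1^{3p} ∈ L; note |w| = 4p ≥ p.
Write w = xyz as guaranteed by the lemma, with |xy| ≤ p and y is nonempty.
Since the first p symbols of w are all 0's and |xy| ≤ p, y lies entirely in the leading 0-block: y = 0^k for some k with 1 ≤ k ≤ p.
Pump with i = 2: xy^2z = 0^{p+k} 1^{3p}. For this to lie in L we would need 3p = 3(p+k), which forces k = 0. But k ≥ 1, so xy^2z ∉ L.
This contradicts the pumping lemma, so L is not regular.

0^{p+k} 1^{3p}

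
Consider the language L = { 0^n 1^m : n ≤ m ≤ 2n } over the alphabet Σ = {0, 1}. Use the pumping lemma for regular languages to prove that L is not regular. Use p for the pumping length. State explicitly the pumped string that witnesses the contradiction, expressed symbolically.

0^{p+k} 1^p

Suppose for contradiction that L is regular, and let p be the pumping length.
Take w = 0^p 1^p ∈ L (since p ≤ p ≤ 2p), with |w| = 2p ≥ p.
By the pumping lemma, w = xyz with |xy| ≤ p and |y| > 0.
The first p characters of w are 0's, so xy (and hence y) consists only of 0's. Write y = 0^k, 1 ≤ k ≤ p.
Pump with i = 2: xy^2z = 0^{p+k} 1^p. Now n = p+k > p = m, so the condition n ≤ m fails. Thus xy^2z ∉ L.
This is a contradiction; hence L is not regular.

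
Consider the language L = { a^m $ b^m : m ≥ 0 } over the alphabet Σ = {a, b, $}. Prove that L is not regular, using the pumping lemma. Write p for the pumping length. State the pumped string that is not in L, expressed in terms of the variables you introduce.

Assume L is regular. Let p be the pumping length given by the pumping lemma.
Take w = a^p $ b^p ∈ L with |w| = 2p+1 ≥ p.
The pumping lemma gives a decomposition w = xyz where |xy| ≤ p and |y| ≥ 1.
The first p characters of w are a's, so xy (and hence y) consists only of a's. Write y = a^k, 1 ≤ k ≤ p.
Pump with i = 2: xy^2z = a^{p+k} $ b^p, which would require p+k = p. But k ≥ 1, so xy^2z ∉ L.
This contradicts the pumping lemma, so L is not regular.

a^{p+k} $ b^p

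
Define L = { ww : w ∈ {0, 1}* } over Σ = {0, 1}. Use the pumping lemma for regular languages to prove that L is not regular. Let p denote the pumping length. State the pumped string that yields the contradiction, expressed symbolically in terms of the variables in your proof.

0^{p+k} 1^p 0^p 1^p

Suppose for contradiction that L is regular, and let p be the pumping length.
Take w = 0^p 1^p 0^p 1^p = uu where u = 0^p1^p; then w ∈ L and |w| = 4p ≥ p.
By the pumping lemma, w = xyz with |xy| ≤ p and y is nonempty.
Because |xy| ≤ p and w begins with p copies of 0, we have y = 0^k with 1 ≤ k ≤ p.
Pump with i = 2: xy^2z = 0^{p+k} 1^p 0^p 1^p, of length 4p+k. Suppose this equals vv. The string starts with 0 and ends with 1, so v does too; thus the boundary between the two copies of v is a 1→0 transition. There is exactly one such transition, at position 2p+k, so |v| = 2p+k and |vv| = 4p+2k ≠ 4p+k since k ≥ 1. So xy^2z ∉ L.
This is a contradiction; hence L is not regular.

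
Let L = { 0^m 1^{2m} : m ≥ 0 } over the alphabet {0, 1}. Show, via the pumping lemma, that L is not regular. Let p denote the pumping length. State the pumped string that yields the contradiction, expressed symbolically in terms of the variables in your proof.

Assume L is regular; let p be its pumping constant.
Let w = 0^p 1^{2p} ∈ L; note |w| = 3p ≥ p.
Write w = xyz as guaranteed by the lemma, with |xy| ≤ p and y is nonempty.
Since the first p symbols of w are all 0's and |xy| ≤ p, y lies entirely in the leading 0-block: y = 0^k for some k with 1 ≤ k ≤ p.
Pump with i = 2: xy^2z = 0^{p+k} 1^{2p}. For this to lie in L we would need 2p = 2(p+k), which forces k = 0. But k ≥ 1, so xy^2z ∉ L.
Contradiction. Therefore L is not regular.

0^{p+k} 1^{2p}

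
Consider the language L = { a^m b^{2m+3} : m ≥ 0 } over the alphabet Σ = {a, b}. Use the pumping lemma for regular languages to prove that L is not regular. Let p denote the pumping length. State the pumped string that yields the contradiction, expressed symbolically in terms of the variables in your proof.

Toward a contradiction, assume L is regular with pumping length p.
Take w = a^p b^{2p+3}. Then w ∈ L and |w| = 3p+3 ≥ p.
The pumping lemma gives a decomposition w = xyz where |xy| ≤ p and |y| ≥ 1.
The first p characters of w are a's, so xy (and hence y) consists only of a's. Write y = a^k, 1 ≤ k ≤ p.
Pump with i = 2: xy^2z = a^{p+k} b^{2p+3}. For this to lie in L we would need 2p+3 = 2(p+k)+3, which forces k = 0. But k ≥ 1, so xy^2z ∉ L.
This is a contradiction; hence L is not regular.

a^{p+k} b^{2p+3}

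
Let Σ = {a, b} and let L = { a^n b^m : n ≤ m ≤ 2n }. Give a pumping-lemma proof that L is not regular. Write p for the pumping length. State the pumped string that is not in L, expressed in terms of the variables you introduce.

a^{p+k} b^p

Suppose for contradiction that L is regular, and let p be the pumping length.
Take w = a^p b^p ∈ L (since p ≤ p ≤ 2p), with |w| = 2p ≥ p.
By the pumping lemma, w = xyz with |xy| ≤ p and |y| ≥ 1.
The first p characters of w are a's, so xy (and hence y) consists only of a's. Write y = a^k, 1 ≤ k ≤ p.
Pump with i = 2: xy^2z = a^{p+k} b^p. Now n = p+k > p = m, so the condition n ≤ m fails. Thus xy^2z ∉ L.
This is a contradiction; hence L is not regular.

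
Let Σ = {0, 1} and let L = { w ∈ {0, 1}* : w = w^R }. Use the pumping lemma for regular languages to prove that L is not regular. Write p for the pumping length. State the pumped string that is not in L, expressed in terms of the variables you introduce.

0^{p+k} 1 0^p

Suppose for contradiction that L is regular, and let p be the pumping length.
Take w = 0^p 1 0^p, a palindrome of length 2p+1 ≥ p.
By the pumping lemma, w = xyz with |xy| ≤ p and y is nonempty.
Since the first p symbols of w are all 0's and |xy| ≤ p, y lies entirely in the leading 0-block: y = 0^k for some k with 1 ≤ k ≤ p.
Pump with i = 2: xy^2z = 0^{p+k} 1 0^p. Its reverse is 0^p 1 0^{p+k}, which differs from xy^2z since k ≥ 1. So xy^2z is not a palindrome and xy^2z ∉ L.
This contradicts the pumping lemma, so L is not regular.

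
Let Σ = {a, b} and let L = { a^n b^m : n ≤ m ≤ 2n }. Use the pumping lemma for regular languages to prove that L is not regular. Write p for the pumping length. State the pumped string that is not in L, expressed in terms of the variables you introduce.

a^{p+k} b^p

Assume L is regular. Let p be the pumping length given by the pumping lemma.
Take w = a^p b^p ∈ L (since p ≤ p ≤ 2p), with |w| = 2p ≥ p.
Write w = xyz as guaranteed by the lemma, with |xy| ≤ p and |y| > 0.
Since the first p symbols of w are all a's and |xy| ≤ p, y lies entirely in the leading a-block: y = a^k for some k with 1 ≤ k ≤ p.
Pump with i = 2: xy^2z = a^{p+k} b^p. Now n = p+k > p = m, so the condition n ≤ m fails. Thus xy^2z ∉ L.
This contradicts the pumping lemma, so L is not regular.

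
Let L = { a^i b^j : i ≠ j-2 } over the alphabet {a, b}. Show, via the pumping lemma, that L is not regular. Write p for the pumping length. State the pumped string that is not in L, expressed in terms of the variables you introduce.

Assume L is regular. Let p be the pumping length given by the pumping lemma.
Choose w = a^p b^{p+p!+2}. Since p ≠ (p+p!+2)-2 = p+p!, w ∈ L; and |w| ≥ p.
Write w = xyz as guaranteed by the lemma, with |xy| ≤ p and |y| > 0.
The first p characters of w are a's, so xy (and hence y) consists only of a's. Write y = a^k, 1 ≤ k ≤ p.
Since 1 ≤ k ≤ p, k divides p!; set t = 1 + p!/k. Then xy^t z has p + (p!/k)·k = p + p! copies of a. Now the a-count is p+p! and (b-count)-2 = (p+p!+2)-2 = p+p!, so i ≠ j-2 fails. So xy^t z = a^{p+p!} b^{p+p!+2} ∉ L.
This contradicts the pumping lemma, so L is not regular.

a^{p+p!} b^{p+p!+2}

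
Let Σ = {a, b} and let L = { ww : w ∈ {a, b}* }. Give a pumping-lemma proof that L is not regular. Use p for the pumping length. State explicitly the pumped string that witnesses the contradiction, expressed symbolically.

Toward a contradiction, assume L is regular with pumping length p.
Take w = a^p b^p a^p b^p = uu where u = a^pb^p; then w ∈ L and |w| = 4p ≥ p.
By the pumping lemma, w = xyz with |xy| ≤ p and |y| > 0.
The first p characters of w are a's, so xy (and hence y) consists only of a's. Write y = a^k, 1 ≤ k ≤ p.
Pump with i = 2: xy^2z = a^{p+k} b^p a^p b^p, of length 4p+k. Suppose this equals vv. The string starts with a and ends with b, so v does too; thus the boundary between the two copies of v is a b→a transition. There is exactly one such transition, at position 2p+k, so |v| = 2p+k and |vv| = 4p+2k ≠ 4p+k since k ≥ 1. So xy^2z ∉ L.
Contradiction. Therefore L is not regular.

a^{p+k} b^p a^p b^p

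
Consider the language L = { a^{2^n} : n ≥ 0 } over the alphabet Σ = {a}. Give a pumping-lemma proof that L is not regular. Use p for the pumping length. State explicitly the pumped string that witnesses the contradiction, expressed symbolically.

Suppose for contradiction that L is regular, and let p be the pumping length.
Take w = a^{2^p} ∈ L with |w| = 2^p ≥ p.
By the pumping lemma, w = xyz with |xy| ≤ p and y is nonempty.
Then y = a^k for some k with 1 ≤ k ≤ p.
Pump with i = 2: xy^2z = a^{2^p+k}. Since 1 ≤ k ≤ p < 2^p, we have 2^p < 2^p+k < 2^{p+1}, so 2^p+k is not a power of 2. So xy^2z ∉ L.
Contradiction. Therefore L is not regular.

a^{2^p+k}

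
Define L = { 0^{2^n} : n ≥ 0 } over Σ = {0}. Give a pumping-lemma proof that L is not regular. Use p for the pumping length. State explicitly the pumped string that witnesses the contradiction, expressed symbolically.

Toward a contradiction, assume L is regular with pumping length p.
Take w = 0^{2^p} ∈ L with |w| = 2^p ≥ p.
The pumping lemma gives a decomposition w = xyz where |xy| ≤ p and |y| > 0.
Then y = 0^k for some k with 1 ≤ k ≤ p.
Pump with i = 2: xy^2z = 0^{2^p+k}. Since 1 ≤ k ≤ p < 2^p, we have 2^p < 2^p+k < 2^{p+1}, so 2^p+k is not a power of 2. So xy^2z ∉ L.
This contradicts the pumping lemma, so L is not regular.

0^{2^p+k}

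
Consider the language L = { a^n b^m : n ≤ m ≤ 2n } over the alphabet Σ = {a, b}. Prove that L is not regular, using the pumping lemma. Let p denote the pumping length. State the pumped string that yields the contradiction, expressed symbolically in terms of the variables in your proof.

a^{p+k} b^p

Suppose for contradiction that L is regular, and let p be the pumping length.
Take w = a^p b^p ∈ L (since p ≤ p ≤ 2p), with |w| = 2p ≥ p.
Write w = xyz as guaranteed by the lemma, with |xy| ≤ p and y is nonempty.
Since the first p symbols of w are all a's and |xy| ≤ p, y lies entirely in the leading a-block: y = a^k for some k with 1 ≤ k ≤ p.
Pump with i = 2: xy^2z = a^{p+k} b^p. Now n = p+k > p = m, so the condition n ≤ m fails. Thus xy^2z ∉ L.
This contradicts the pumping lemma, so L is not regular.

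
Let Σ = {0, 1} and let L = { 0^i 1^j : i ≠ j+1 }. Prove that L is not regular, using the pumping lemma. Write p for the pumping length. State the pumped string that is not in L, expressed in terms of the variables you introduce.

Suppose for contradiction that L is regular, and let p be the pumping length.
Choose w = 0^p 1^{p+p!-1}. Since p ≠ (p+p!-1)+1 = p+p!, w ∈ L; and |w| ≥ p.
Write w = xyz as guaranteed by the lemma, with |xy| ≤ p and |y| ≥ 1.
Because |xy| ≤ p and w begins with p copies of 0, we have y = 0^k with 1 ≤ k ≤ p.
Since 1 ≤ k ≤ p, k divides p!; set t = 1 + p!/k. Then xy^t z has p + (p!/k)·k = p + p! copies of 0. Now the 0-count is p+p! and (1-count)+1 = (p+p!-1)+1 = p+p!, so i ≠ j+1 fails. So xy^t z = 0^{p+p!} 1^{p+p!-1} ∉ L.
This contradicts the pumping lemma, so L is not regular.

0^{p+p!} 1^{p+p!-1}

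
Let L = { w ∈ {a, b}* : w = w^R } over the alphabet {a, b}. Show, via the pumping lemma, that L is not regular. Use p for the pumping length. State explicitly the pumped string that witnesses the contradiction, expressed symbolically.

Suppose for contradiction that L is regular, and let p be the pumping length.
Take w = a^p b a^p, a palindrome of length 2p+1 ≥ p.
By the pumping lemma, w = xyz with |xy| ≤ p and |y| ≥ 1.
The first p characters of w are a's, so xy (and hence y) consists only of a's. Write y = a^k, 1 ≤ k ≤ p.
Pump with i = 2: xy^2z = a^{p+k} b a^p. Its reverse is a^p b a^{p+k}, which differs from xy^2z since k ≥ 1. So xy^2z is not a palindrome and xy^2z ∉ L.
Contradiction. Therefore L is not regular.

a^{p+k} b a^p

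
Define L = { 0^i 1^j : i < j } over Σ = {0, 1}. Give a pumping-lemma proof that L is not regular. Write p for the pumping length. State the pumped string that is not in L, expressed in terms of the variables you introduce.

0^{p+k} 1^{p+1}

Suppose for contradiction that L is regular, and let p be the pumping length.
Choose w = 0^p 1^{p+1} ∈ L, with |w| = 2p+1 ≥ p.
The pumping lemma gives a decomposition w = xyz where |xy| ≤ p and |y| > 0.
Since the first p symbols of w are all 0's and |xy| ≤ p, y lies entirely in the leading 0-block: y = 0^k for some k with 1 ≤ k ≤ p.
Consider xy^2z = 0^{p+k} 1^{p+1}. Since k ≥ 1, the 0-count p+k is at least p+1, so i < j fails; thus xy^2z ∉ L.
This is a contradiction; hence L is not regular.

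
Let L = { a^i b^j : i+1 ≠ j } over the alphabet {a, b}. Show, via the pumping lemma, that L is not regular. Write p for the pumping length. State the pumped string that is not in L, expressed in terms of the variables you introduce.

Toward a contradiction, assume L is regular with pumping length p.
Choose w = a^p b^{p+p!+1}. Since p ≠ (p+p!+1)-1 = p+p!, w ∈ L; and |w| ≥ p.
By the pumping lemma, w = xyz with |xy| ≤ p and |y| ≥ 1.
The first p characters of w are a's, so xy (and hence y) consists only of a's. Write y = a^k, 1 ≤ k ≤ p.
Since 1 ≤ k ≤ p, k divides p!; set t = 1 + p!/k. Then xy^t z has p + (p!/k)·k = p + p! copies of a. Now the a-count is p+p! and (b-count)-1 = (p+p!+1)-1 = p+p!, so i+1 ≠ j fails. So xy^t z = a^{p+p!} b^{p+p!+1} ∉ L.
This is a contradiction; hence L is not regular.

a^{p+p!} b^{p+p!+1}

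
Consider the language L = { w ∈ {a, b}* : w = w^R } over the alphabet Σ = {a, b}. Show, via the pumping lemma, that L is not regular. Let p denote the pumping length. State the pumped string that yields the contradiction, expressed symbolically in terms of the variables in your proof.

a^{p+k} b a^p

Suppose for contradiction that L is regular, and let p be the pumping length.
Take w = a^p b a^p, a palindrome of length 2p+1 ≥ p.
The pumping lemma gives a decomposition w = xyz where |xy| ≤ p and |y| > 0.
The first p characters of w are a's, so xy (and hence y) consists only of a's. Write y = a^k, 1 ≤ k ≤ p.
Pump with i = 2: xy^2z = a^{p+k} b a^p. Its reverse is a^p b a^{p+k}, which differs from xy^2z since k ≥ 1. So xy^2z is not a palindrome and xy^2z ∉ L.
This is a contradiction; hence L is not regular.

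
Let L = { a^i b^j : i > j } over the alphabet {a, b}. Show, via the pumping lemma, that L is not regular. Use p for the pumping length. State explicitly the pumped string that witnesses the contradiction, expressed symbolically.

a^{p+1-k} b^p

Assume L is regular. Let p be the pumping length given by the pumping lemma.
Choose w = a^{p+1} b^p ∈ L, with |w| = 2p+1 ≥ p.
The pumping lemma gives a decomposition w = xyz where |xy| ≤ p and |y| ≥ 1.
The first p characters of w are a's, so xy (and hence y) consists only of a's. Write y = a^k, 1 ≤ k ≤ p.
Consider xy^0z = xz = a^{p+1-k} b^p. Since k ≥ 1, the a-count p+1-k is at most p, so i > j fails; thus xz ∉ L.
This contradicts the pumping lemma, so L is not regular.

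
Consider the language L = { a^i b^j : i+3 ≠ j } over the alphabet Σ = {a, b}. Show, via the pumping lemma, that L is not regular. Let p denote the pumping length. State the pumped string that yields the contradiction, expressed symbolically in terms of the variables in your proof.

Toward a contradiction, assume L is regular with pumping length p.
Choose w = a^p b^{p+p!+3}. Since p ≠ (p+p!+3)-3 = p+p!, w ∈ L; and |w| ≥ p.
The pumping lemma gives a decomposition w = xyz where |xy| ≤ p and |y| > 0.
The first p characters of w are a's, so xy (and hence y) consists only of a's. Write y = a^k, 1 ≤ k ≤ p.
Since 1 ≤ k ≤ p, k divides p!; set t = 1 + p!/k. Then xy^t z has p + (p!/k)·k = p + p! copies of a. Now the a-count is p+p! and (b-count)-3 = (p+p!+3)-3 = p+p!, so i+3 ≠ j fails. So xy^t z = a^{p+p!} b^{p+p!+3} ∉ L.
This is a contradiction; hence L is not regular.

a^{p+p!} b^{p+p!+3}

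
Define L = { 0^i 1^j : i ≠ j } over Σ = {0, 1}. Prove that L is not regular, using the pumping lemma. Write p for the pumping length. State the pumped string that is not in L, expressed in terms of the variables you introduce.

Suppose for contradiction that L is regular, and let p be the pumping length.
Choose w = 0^p 1^{p+p!}. Since p ≠ p+p!, w ∈ L; and |w| ≥ p.
By the pumping lemma, w = xyz with |xy| ≤ p and |y| > 0.
The first p characters of w are 0's, so xy (and hence y) consists only of 0's. Write y = 0^k, 1 ≤ k ≤ p.
Since 1 ≤ k ≤ p, k divides p!; set t = 1 + p!/k. Then xy^t z has p + (p!/k)·k = p + p! copies of 0. Now the 0-count equals the 1-count, so i ≠ j fails. So xy^t z = 0^{p+p!} 1^{p+p!} ∉ L.
Contradiction. Therefore L is not regular.

0^{p+p!} 1^{p+p!}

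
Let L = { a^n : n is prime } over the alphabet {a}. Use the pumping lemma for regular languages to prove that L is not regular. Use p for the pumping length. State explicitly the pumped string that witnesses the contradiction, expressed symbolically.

a^{q(1+k)}

Toward a contradiction, assume L is regular with pumping length p.
Let q be a prime with q ≥ p+2 (infinitely many primes exist), and take w = a^q ∈ L with |w| = q ≥ p.
By the pumping lemma, w = xyz with |xy| ≤ p and y is nonempty.
Then y = a^k for some k with 1 ≤ k ≤ p.
Since 1 ≤ k ≤ p, |xz| = q-k. Pump with i = q+1: |xy^{q+1}z| = (q-k)+(q+1)k = q+qk = q(1+k), which is composite (both factors ≥ 2). So xy^{q+1}z = a^{q(1+k)} ∉ L.
Contradiction. Therefore L is not regular.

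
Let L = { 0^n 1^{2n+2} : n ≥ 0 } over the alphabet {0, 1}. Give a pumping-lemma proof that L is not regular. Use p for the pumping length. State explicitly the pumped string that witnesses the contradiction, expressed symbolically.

Assume L is regular. Let p be the pumping length given by the pumping lemma.
Let w = 0^p 1^{2p+2} ∈ L; note |w| = 3p+2 ≥ p.
By the pumping lemma, w = xyz with |xy| ≤ p and y is nonempty.
Since the first p symbols of w are all 0's and |xy| ≤ p, y lies entirely in the leading 0-block: y = 0^k for some k with 1 ≤ k ≤ p.
Pump with i = 2: xy^2z = 0^{p+k} 1^{2p+2}. For this to lie in L we would need 2p+2 = 2(p+k)+2, which forces k = 0. But k ≥ 1, so xy^2z ∉ L.
Contradiction. Therefore L is not regular.

0^{p+k} 1^{2p+2}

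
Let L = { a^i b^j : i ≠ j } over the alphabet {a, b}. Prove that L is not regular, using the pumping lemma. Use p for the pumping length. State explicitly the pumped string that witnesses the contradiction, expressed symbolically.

a^{p+p!} b^{p+p!}

Assume L is regular; let p be its pumping constant.
Choose w = a^p b^{p+p!}. Since p ≠ p+p!, w ∈ L; and |w| ≥ p.
Write w = xyz as guaranteed by the lemma, with |xy| ≤ p and |y| > 0.
Because |xy| ≤ p and w begins with p copies of a, we have y = a^k with 1 ≤ k ≤ p.
Since 1 ≤ k ≤ p, k divides p!; set t = 1 + p!/k. Then xy^t z has p + (p!/k)·k = p + p! copies of a. Now the a-count equals the b-count, so i ≠ j fails. So xy^t z = a^{p+p!} b^{p+p!} ∉ L.
This is a contradiction; hence L is not regular.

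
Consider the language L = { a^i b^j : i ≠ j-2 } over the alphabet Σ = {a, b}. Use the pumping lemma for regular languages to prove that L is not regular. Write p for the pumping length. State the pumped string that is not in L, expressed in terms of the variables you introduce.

a^{p+p!} b^{p+p!+2}

Toward a contradiction, assume L is regular with pumping length p.
Choose w = a^p b^{p+p!+2}. Since p ≠ (p+p!+2)-2 = p+p!, w ∈ L; and |w| ≥ p.
The pumping lemma gives a decomposition w = xyz where |xy| ≤ p and y is nonempty.
Since the first p symbols of w are all a's and |xy| ≤ p, y lies entirely in the leading a-block: y = a^k for some k with 1 ≤ k ≤ p.
Since 1 ≤ k ≤ p, k divides p!; set t = 1 + p!/k. Then xy^t z has p + (p!/k)·k = p + p! copies of a. Now the a-count is p+p! and (b-count)-2 = (p+p!+2)-2 = p+p!, so i ≠ j-2 fails. So xy^t z = a^{p+p!} b^{p+p!+2} ∉ L.
This contradicts the pumping lemma, so L is not regular.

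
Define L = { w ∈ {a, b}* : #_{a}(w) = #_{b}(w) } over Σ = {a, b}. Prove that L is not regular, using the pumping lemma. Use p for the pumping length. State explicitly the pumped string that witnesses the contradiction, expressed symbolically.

a^{p+k} b^p

Toward a contradiction, assume L is regular with pumping length p.
Choose w = a^p b^p ∈ L with |w| = 2p ≥ p.
By the pumping lemma, w = xyz with |xy| ≤ p and |y| ≥ 1.
Because |xy| ≤ p and w begins with p copies of a, we have y = a^k with 1 ≤ k ≤ p.
Pump with i = 2: xy^2z = a^{p+k} b^p has p+k occurrences of a but only p of b. Since k ≥ 1 the counts differ, so xy^2z ∉ L.
This contradicts the pumping lemma, so L is not regular.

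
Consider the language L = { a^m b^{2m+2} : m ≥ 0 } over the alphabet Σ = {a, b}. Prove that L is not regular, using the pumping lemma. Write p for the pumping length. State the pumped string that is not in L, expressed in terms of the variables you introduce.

Assume L is regular. Let p be the pumping length given by the pumping lemma.
Choose w = a^p b^{2p+2}, which is in L with |w| = 3p+2 ≥ p.
By the pumping lemma, w = xyz with |xy| ≤ p and y is nonempty.
Because |xy| ≤ p and w begins with p copies of a, we have y = a^k with 1 ≤ k ≤ p.
Pump with i = 2: xy^2z = a^{p+k} b^{2p+2}. For this to lie in L we would need 2p+2 = 2(p+k)+2, which forces k = 0. But k ≥ 1, so xy^2z ∉ L.
Contradiction. Therefore L is not regular.

a^{p+k} b^{2p+2}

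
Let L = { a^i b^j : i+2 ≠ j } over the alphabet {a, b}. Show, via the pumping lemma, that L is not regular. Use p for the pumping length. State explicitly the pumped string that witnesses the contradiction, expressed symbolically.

a^{p+p!} b^{p+p!+2}

Assume L is regular; let p be its pumping constant.
Choose w = a^p b^{p+p!+2}. Since p ≠ (p+p!+2)-2 = p+p!, w ∈ L; and |w| ≥ p.
The pumping lemma gives a decomposition w = xyz where |xy| ≤ p and |y| ≥ 1.
The first p characters of w are a's, so xy (and hence y) consists only of a's. Write y = a^k, 1 ≤ k ≤ p.
Since 1 ≤ k ≤ p, k divides p!; set t = 1 + p!/k. Then xy^t z has p + (p!/k)·k = p + p! copies of a. Now the a-count is p+p! and (b-count)-2 = (p+p!+2)-2 = p+p!, so i+2 ≠ j fails. So xy^t z = a^{p+p!} b^{p+p!+2} ∉ L.
Contradiction. Therefore L is not regular.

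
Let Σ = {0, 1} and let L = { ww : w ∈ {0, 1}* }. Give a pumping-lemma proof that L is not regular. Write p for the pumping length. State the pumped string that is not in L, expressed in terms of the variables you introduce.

Suppose for contradiction that L is regular, and let p be the pumping length.
Take w = 0^p 1^p 0^p 1^p = uu where u = 0^p1^p; then w ∈ L and |w| = 4p ≥ p.
By the pumping lemma, w = xyz with |xy| ≤ p and |y| > 0.
The first p characters of w are 0's, so xy (and hence y) consists only of 0's. Write y = 0^k, 1 ≤ k ≤ p.
Pump with i = 2: xy^2z = 0^{p+k} 1^p 0^p 1^p, of length 4p+k. Suppose this equals vv. The string starts with 0 and ends with 1, so v does too; thus the boundary between the two copies of v is a 1→0 transition. There is exactly one such transition, at position 2p+k, so |v| = 2p+k and |vv| = 4p+2k ≠ 4p+k since k ≥ 1. So xy^2z ∉ L.
This contradicts the pumping lemma, so L is not regular.

0^{p+k} 1^p 0^p 1^p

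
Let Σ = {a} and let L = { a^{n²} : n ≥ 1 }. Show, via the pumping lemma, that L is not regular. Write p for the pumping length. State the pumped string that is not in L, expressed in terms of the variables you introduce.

Toward a contradiction, assume L is regular with pumping length p.
Take w = a^{p²} ∈ L with |w| = p² ≥ p.
Write w = xyz as guaranteed by the lemma, with |xy| ≤ p and |y| ≥ 1.
Then y = a^k for some k with 1 ≤ k ≤ p.
Pump with i = 2: xy^2z = a^{p²+k}. Since 1 ≤ k ≤ p, p² < p²+k ≤ p²+p < (p+1)², so p²+k lies strictly between consecutive squares and is not a perfect square. So xy^2z ∉ L.
This contradicts the pumping lemma, so L is not regular.

a^{p²+k}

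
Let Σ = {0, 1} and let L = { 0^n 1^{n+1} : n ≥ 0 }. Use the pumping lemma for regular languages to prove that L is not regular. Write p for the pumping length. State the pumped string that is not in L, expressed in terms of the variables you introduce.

0^{p+k} 1^{p+1}

Assume L is regular. Let p be the pumping length given by the pumping lemma.
Let w = 0^p 1^{p+1} ∈ L; note |w| = 2p+1 ≥ p.
By the pumping lemma, w = xyz with |xy| ≤ p and y is nonempty.
Because |xy| ≤ p and w begins with p copies of 0, we have y = 0^k with 1 ≤ k ≤ p.
Pump with i = 2: xy^2z = 0^{p+k} 1^{p+1}. For this to lie in L we would need p+1 = (p+k)+1, which forces k = 0. But k ≥ 1, so xy^2z ∉ L.
Contradiction. Therefore L is not regular.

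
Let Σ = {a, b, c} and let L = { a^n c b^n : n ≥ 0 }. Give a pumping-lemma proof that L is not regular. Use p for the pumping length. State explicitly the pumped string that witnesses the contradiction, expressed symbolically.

a^{p+k} c b^p

Suppose for contradiction that L is regular, and let p be the pumping length.
Take w = a^p c b^p ∈ L with |w| = 2p+1 ≥ p.
The pumping lemma gives a decomposition w = xyz where |xy| ≤ p and |y| > 0.
Because |xy| ≤ p and w begins with p copies of a, we have y = a^k with 1 ≤ k ≤ p.
Pump with i = 2: xy^2z = a^{p+k} c b^p, which would require p+k = p. But k ≥ 1, so xy^2z ∉ L.
This contradicts the pumping lemma, so L is not regular.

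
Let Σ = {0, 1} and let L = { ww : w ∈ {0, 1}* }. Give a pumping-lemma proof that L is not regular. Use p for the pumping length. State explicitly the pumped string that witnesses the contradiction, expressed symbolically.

Toward a contradiction, assume L is regular with pumping length p.
Take w = 0^p 1^p 0^p 1^p = uu where u = 0^p1^p; then w ∈ L and |w| = 4p ≥ p.
The pumping lemma gives a decomposition w = xyz where |xy| ≤ p and |y| > 0.
The first p characters of w are 0's, so xy (and hence y) consists only of 0's. Write y = 0^k, 1 ≤ k ≤ p.
Pump with i = 2: xy^2z = 0^{p+k} 1^p 0^p 1^p, of length 4p+k. Suppose this equals vv. The string starts with 0 and ends with 1, so v does too; thus the boundary between the two copies of v is a 1→0 transition. There is exactly one such transition, at position 2p+k, so |v| = 2p+k and |vv| = 4p+2k ≠ 4p+k since k ≥ 1. So xy^2z ∉ L.
This is a contradiction; hence L is not regular.

0^{p+k} 1^p 0^p 1^p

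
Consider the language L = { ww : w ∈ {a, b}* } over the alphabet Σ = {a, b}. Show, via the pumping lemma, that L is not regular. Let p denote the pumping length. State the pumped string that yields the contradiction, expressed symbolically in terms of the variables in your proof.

Toward a contradiction, assume L is regular with pumping length p.
Take w = a^p b^p a^p b^p = uu where u = a^pb^p; then w ∈ L and |w| = 4p ≥ p.
The pumping lemma gives a decomposition w = xyz where |xy| ≤ p and y is nonempty.
Because |xy| ≤ p and w begins with p copies of a, we have y = a^k with 1 ≤ k ≤ p.
Pump with i = 2: xy^2z = a^{p+k} b^p a^p b^p, of length 4p+k. Suppose this equals vv. The string starts with a and ends with b, so v does too; thus the boundary between the two copies of v is a b→a transition. There is exactly one such transition, at position 2p+k, so |v| = 2p+k and |vv| = 4p+2k ≠ 4p+k since k ≥ 1. So xy^2z ∉ L.
This is a contradiction; hence L is not regular.

a^{p+k} b^p a^p b^p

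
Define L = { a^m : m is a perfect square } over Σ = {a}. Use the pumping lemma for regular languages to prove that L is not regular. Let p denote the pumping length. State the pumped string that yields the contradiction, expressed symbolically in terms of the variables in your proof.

Suppose for contradiction that L is regular, and let p be the pumping length.
Take w = a^{p²} ∈ L with |w| = p² ≥ p.
By the pumping lemma, w = xyz with |xy| ≤ p and y is nonempty.
Then y = a^k for some k with 1 ≤ k ≤ p.
Pump with i = 2: xy^2z = a^{p²+k}. Since 1 ≤ k ≤ p, p² < p²+k ≤ p²+p < (p+1)², so p²+k lies strictly between consecutive squares and is not a perfect square. So xy^2z ∉ L.
Contradiction. Therefore L is not regular.

a^{p²+k}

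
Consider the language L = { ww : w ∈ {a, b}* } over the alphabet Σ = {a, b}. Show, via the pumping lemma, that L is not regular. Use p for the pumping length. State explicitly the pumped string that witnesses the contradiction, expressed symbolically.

Assume L is regular. Let p be the pumping length given by the pumping lemma.
Take w = a^p b^p a^p b^p = uu where u = a^pb^p; then w ∈ L and |w| = 4p ≥ p.
The pumping lemma gives a decomposition w = xyz where |xy| ≤ p and |y| > 0.
The first p characters of w are a's, so xy (and hence y) consists only of a's. Write y = a^k, 1 ≤ k ≤ p.
Pump with i = 2: xy^2z = a^{p+k} b^p a^p b^p, of length 4p+k. Suppose this equals vv. The string starts with a and ends with b, so v does too; thus the boundary between the two copies of v is a b→a transition. There is exactly one such transition, at position 2p+k, so |v| = 2p+k and |vv| = 4p+2k ≠ 4p+k since k ≥ 1. So xy^2z ∉ L.
This contradicts the pumping lemma, so L is not regular.

a^{p+k} b^p a^p b^p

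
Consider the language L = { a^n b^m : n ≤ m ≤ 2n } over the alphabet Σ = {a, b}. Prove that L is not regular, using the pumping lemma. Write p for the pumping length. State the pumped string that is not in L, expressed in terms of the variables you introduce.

a^{p+k} b^p

Suppose for contradiction that L is regular, and let p be the pumping length.
Take w = a^p b^p ∈ L (since p ≤ p ≤ 2p), with |w| = 2p ≥ p.
The pumping lemma gives a decomposition w = xyz where |xy| ≤ p and |y| ≥ 1.
The first p characters of w are a's, so xy (and hence y) consists only of a's. Write y = a^k, 1 ≤ k ≤ p.
Pump with i = 2: xy^2z = a^{p+k} b^p. Now n = p+k > p = m, so the condition n ≤ m fails. Thus xy^2z ∉ L.
Contradiction. Therefore L is not regular.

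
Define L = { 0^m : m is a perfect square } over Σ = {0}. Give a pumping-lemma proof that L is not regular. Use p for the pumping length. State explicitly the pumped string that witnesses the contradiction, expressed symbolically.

0^{p²+k}

Assume L is regular; let p be its pumping constant.
Take w = 0^{p²} ∈ L with |w| = p² ≥ p.
Write w = xyz as guaranteed by the lemma, with |xy| ≤ p and |y| ≥ 1.
Then y = 0^k for some k with 1 ≤ k ≤ p.
Pump with i = 2: xy^2z = 0^{p²+k}. Since 1 ≤ k ≤ p, p² < p²+k ≤ p²+p < (p+1)², so p²+k lies strictly between consecutive squares and is not a perfect square. So xy^2z ∉ L.
This is a contradiction; hence L is not regular.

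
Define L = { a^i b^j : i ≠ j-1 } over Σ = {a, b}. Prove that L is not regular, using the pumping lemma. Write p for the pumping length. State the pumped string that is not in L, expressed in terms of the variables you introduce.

Assume L is regular; let p be its pumping constant.
Choose w = a^p b^{p+p!+1}. Since p ≠ (p+p!+1)-1 = p+p!, w ∈ L; and |w| ≥ p.
Write w = xyz as guaranteed by the lemma, with |xy| ≤ p and y is nonempty.
The first p characters of w are a's, so xy (and hence y) consists only of a's. Write y = a^k, 1 ≤ k ≤ p.
Since 1 ≤ k ≤ p, k divides p!; set t = 1 + p!/k. Then xy^t z has p + (p!/k)·k = p + p! copies of a. Now the a-count is p+p! and (b-count)-1 = (p+p!+1)-1 = p+p!, so i ≠ j-1 fails. So xy^t z = a^{p+p!} b^{p+p!+1} ∉ L.
This contradicts the pumping lemma, so L is not regular.

a^{p+p!} b^{p+p!+1}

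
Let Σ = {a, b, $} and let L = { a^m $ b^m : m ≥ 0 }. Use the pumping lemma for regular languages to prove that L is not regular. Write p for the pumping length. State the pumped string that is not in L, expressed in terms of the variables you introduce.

Suppose for contradiction that L is regular, and let p be the pumping length.
Take w = a^p $ b^p ∈ L with |w| = 2p+1 ≥ p.
The pumping lemma gives a decomposition w = xyz where |xy| ≤ p and |y| > 0.
Since the first p symbols of w are all a's and |xy| ≤ p, y lies entirely in the leading a-block: y = a^k for some k with 1 ≤ k ≤ p.
Pump with i = 2: xy^2z = a^{p+k} $ b^p, which would require p+k = p. But k ≥ 1, so xy^2z ∉ L.
This contradicts the pumping lemma, so L is not regular.

a^{p+k} $ b^p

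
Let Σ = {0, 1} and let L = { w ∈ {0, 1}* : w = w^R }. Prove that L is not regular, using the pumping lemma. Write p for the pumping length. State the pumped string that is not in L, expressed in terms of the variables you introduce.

Toward a contradiction, assume L is regular with pumping length p.
Take w = 0^p 1 0^p, a palindrome of length 2p+1 ≥ p.
The pumping lemma gives a decomposition w = xyz where |xy| ≤ p and |y| > 0.
The first p characters of w are 0's, so xy (and hence y) consists only of 0's. Write y = 0^k, 1 ≤ k ≤ p.
Pump with i = 2: xy^2z = 0^{p+k} 1 0^p. Its reverse is 0^p 1 0^{p+k}, which differs from xy^2z since k ≥ 1. So xy^2z is not a palindrome and xy^2z ∉ L.
This contradicts the pumping lemma, so L is not regular.

0^{p+k} 1 0^p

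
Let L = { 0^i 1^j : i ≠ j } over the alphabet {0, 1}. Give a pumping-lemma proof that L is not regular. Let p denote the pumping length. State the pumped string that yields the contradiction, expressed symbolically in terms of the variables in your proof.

Suppose for contradiction that L is regular, and let p be the pumping length.
Choose w = 0^p 1^{p+p!}. Since p ≠ p+p!, w ∈ L; and |w| ≥ p.
The pumping lemma gives a decomposition w = xyz where |xy| ≤ p and |y| ≥ 1.
The first p characters of w are 0's, so xy (and hence y) consists only of 0's. Write y = 0^k, 1 ≤ k ≤ p.
Since 1 ≤ k ≤ p, k divides p!; set t = 1 + p!/k. Then xy^t z has p + (p!/k)·k = p + p! copies of 0. Now the 0-count equals the 1-count, so i ≠ j fails. So xy^t z = 0^{p+p!} 1^{p+p!} ∉ L.
This is a contradiction; hence L is not regular.

0^{p+p!} 1^{p+p!}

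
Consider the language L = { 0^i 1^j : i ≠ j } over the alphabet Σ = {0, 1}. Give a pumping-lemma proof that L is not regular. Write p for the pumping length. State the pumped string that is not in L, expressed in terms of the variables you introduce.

Toward a contradiction, assume L is regular with pumping length p.
Choose w = 0^p 1^{p+p!}. Since p ≠ p+p!, w ∈ L; and |w| ≥ p.
By the pumping lemma, w = xyz with |xy| ≤ p and |y| > 0.
Since the first p symbols of w are all 0's and |xy| ≤ p, y lies entirely in the leading 0-block: y = 0^k for some k with 1 ≤ k ≤ p.
Since 1 ≤ k ≤ p, k divides p!; set t = 1 + p!/k. Then xy^t z has p + (p!/k)·k = p + p! copies of 0. Now the 0-count equals the 1-count, so i ≠ j fails. So xy^t z = 0^{p+p!} 1^{p+p!} ∉ L.
This is a contradiction; hence L is not regular.

0^{p+p!} 1^{p+p!}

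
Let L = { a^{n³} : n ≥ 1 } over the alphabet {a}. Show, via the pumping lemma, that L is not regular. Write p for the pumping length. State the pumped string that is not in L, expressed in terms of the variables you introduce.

Suppose for contradiction that L is regular, and let p be the pumping length.
Take w = a^{p³} ∈ L with |w| = p³ ≥ p.
By the pumping lemma, w = xyz with |xy| ≤ p and |y| ≥ 1.
Then y = a^k for some k with 1 ≤ k ≤ p.
Pump with i = 2: xy^2z = a^{p³+k}. Since 1 ≤ k ≤ p, p³ < p³+k ≤ p³+p < p³+3p²+3p+1 = (p+1)³, so p³+k is not a perfect cube. So xy^2z ∉ L.
This contradicts the pumping lemma, so L is not regular.

a^{p³+k}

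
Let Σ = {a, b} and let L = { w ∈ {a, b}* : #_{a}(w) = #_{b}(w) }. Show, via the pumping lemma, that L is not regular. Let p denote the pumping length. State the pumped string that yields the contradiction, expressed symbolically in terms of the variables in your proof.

Toward a contradiction, assume L is regular with pumping length p.
Choose w = a^p b^p ∈ L with |w| = 2p ≥ p.
By the pumping lemma, w = xyz with |xy| ≤ p and |y| ≥ 1.
The first p characters of w are a's, so xy (and hence y) consists only of a's. Write y = a^k, 1 ≤ k ≤ p.
Pump with i = 2: xy^2z = a^{p+k} b^p has p+k occurrences of a but only p of b. Since k ≥ 1 the counts differ, so xy^2z ∉ L.
This contradicts the pumping lemma, so L is not regular.

a^{p+k} b^p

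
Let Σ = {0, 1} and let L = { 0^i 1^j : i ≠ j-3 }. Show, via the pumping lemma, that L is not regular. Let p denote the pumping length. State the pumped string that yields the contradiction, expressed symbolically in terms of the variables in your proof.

Assume L is regular; let p be its pumping constant.
Choose w = 0^p 1^{p+p!+3}. Since p ≠ (p+p!+3)-3 = p+p!, w ∈ L; and |w| ≥ p.
The pumping lemma gives a decomposition w = xyz where |xy| ≤ p and |y| ≥ 1.
The first p characters of w are 0's, so xy (and hence y) consists only of 0's. Write y = 0^k, 1 ≤ k ≤ p.
Since 1 ≤ k ≤ p, k divides p!; set t = 1 + p!/k. Then xy^t z has p + (p!/k)·k = p + p! copies of 0. Now the 0-count is p+p! and (1-count)-3 = (p+p!+3)-3 = p+p!, so i ≠ j-3 fails. So xy^t z = 0^{p+p!} 1^{p+p!+3} ∉ L.
This is a contradiction; hence L is not regular.

0^{p+p!} 1^{p+p!+3}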